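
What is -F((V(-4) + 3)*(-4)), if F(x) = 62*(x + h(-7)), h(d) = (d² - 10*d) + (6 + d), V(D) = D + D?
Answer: -8556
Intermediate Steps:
V(D) = 2*D
h(d) = 6 + d² - 9*d
F(x) = 7316 + 62*x (F(x) = 62*(x + (6 + (-7)² - 9*(-7))) = 62*(x + (6 + 49 + 63)) = 62*(x + 118) = 62*(118 + x) = 7316 + 62*x)
-F((V(-4) + 3)*(-4)) = -(7316 + 62*((2*(-4) + 3)*(-4))) = -(7316 + 62*((-8 + 3)*(-4))) = -(7316 + 62*(-5*(-4))) = -(7316 + 62*20) = -(7316 + 1240) = -1*8556 = -8556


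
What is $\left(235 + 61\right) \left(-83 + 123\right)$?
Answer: $11840$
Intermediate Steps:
$\left(235 + 61\right) \left(-83 + 123\right) = 296 \cdot 40 = 11840$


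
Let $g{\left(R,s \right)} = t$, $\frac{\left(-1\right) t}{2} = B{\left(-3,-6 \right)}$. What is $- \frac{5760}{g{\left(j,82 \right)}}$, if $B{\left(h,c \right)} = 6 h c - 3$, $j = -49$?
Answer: $\frac{192}{7} \approx 27.429$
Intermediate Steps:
$B{\left(h,c \right)} = -3 + 6 c h$ ($B{\left(h,c \right)} = 6 c h - 3 = -3 + 6 c h$)
$t = -210$ ($t = - 2 \left(-3 + 6 \left(-6\right) \left(-3\right)\right) = - 2 \left(-3 + 108\right) = \left(-2\right) 105 = -210$)
$g{\left(R,s \right)} = -210$
$- \frac{5760}{g{\left(j,82 \right)}} = - \frac{5760}{-210} = \left(-5760\right) \left(- \frac{1}{210}\right) = \frac{192}{7}$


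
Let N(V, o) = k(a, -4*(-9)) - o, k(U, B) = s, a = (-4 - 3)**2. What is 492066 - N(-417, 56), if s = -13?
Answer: 492135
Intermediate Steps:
a = 49 (a = (-7)**2 = 49)
k(U, B) = -13
N(V, o) = -13 - o
492066 - N(-417, 56) = 492066 - (-13 - 1*56) = 492066 - (-13 - 56) = 492066 - 1*(-69) = 492066 + 69 = 492135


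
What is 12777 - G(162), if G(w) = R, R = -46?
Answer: 12823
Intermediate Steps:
G(w) = -46
12777 - G(162) = 12777 - 1*(-46) = 12777 + 46 = 12823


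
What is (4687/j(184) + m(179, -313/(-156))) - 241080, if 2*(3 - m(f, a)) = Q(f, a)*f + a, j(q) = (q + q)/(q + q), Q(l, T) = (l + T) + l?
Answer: -6983901/26 ≈ -2.6861e+5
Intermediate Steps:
Q(l, T) = T + 2*l (Q(l, T) = (T + l) + l = T + 2*l)
j(q) = 1 (j(q) = (2*q)/((2*q)) = (2*q)*(1/(2*q)) = 1)
m(f, a) = 3 - a/2 - f*(a + 2*f)/2 (m(f, a) = 3 - ((a + 2*f)*f + a)/2 = 3 - (f*(a + 2*f) + a)/2 = 3 - (a + f*(a + 2*f))/2 = 3 + (-a/2 - f*(a + 2*f)/2) = 3 - a/2 - f*(a + 2*f)/2)
(4687/j(184) + m(179, -313/(-156))) - 241080 = (4687/1 + (3 - (-313)/(2*(-156)) - ½*179*(-313/(-156) + 2*179))) - 241080 = (4687*1 + (3 - (-313)*(-1)/(2*156) - ½*179*(-313*(-1/156) + 358))) - 241080 = (4687 + (3 - ½*313/156 - ½*179*(313/156 + 358))) - 241080 = (4687 + (3 - 313/312 - ½*179*56161/156)) - 241080 = (4687 + (3 - 313/312 - 10052819/312)) - 241080 = (4687 - 837683/26) - 241080 = -715821/26 - 241080 = -6983901/26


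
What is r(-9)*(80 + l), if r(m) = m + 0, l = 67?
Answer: -1323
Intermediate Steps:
r(m) = m
r(-9)*(80 + l) = -9*(80 + 67) = -9*147 = -1323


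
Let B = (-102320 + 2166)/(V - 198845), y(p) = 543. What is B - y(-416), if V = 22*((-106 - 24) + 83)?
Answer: -108434143/199879 ≈ -542.50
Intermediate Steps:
V = -1034 (V = 22*(-130 + 83) = 22*(-47) = -1034)
B = 100154/199879 (B = (-102320 + 2166)/(-1034 - 198845) = -100154/(-199879) = -100154*(-1/199879) = 100154/199879 ≈ 0.50107)
B - y(-416) = 100154/199879 - 1*543 = 100154/199879 - 543 = -108434143/199879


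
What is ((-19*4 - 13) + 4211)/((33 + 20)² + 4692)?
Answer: 4122/7501 ≈ 0.54953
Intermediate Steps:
((-19*4 - 13) + 4211)/((33 + 20)² + 4692) = ((-76 - 13) + 4211)/(53² + 4692) = (-89 + 4211)/(2809 + 4692) = 4122/7501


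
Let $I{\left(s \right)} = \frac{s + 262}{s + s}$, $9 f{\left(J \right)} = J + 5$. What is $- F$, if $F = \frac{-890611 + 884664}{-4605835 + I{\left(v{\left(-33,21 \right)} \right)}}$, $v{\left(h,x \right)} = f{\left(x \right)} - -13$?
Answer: $- \frac{1700842}{1317266309} \approx -0.0012912$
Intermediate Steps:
$f{\left(J \right)} = \frac{5}{9} + \frac{J}{9}$ ($f{\left(J \right)} = \frac{J + 5}{9} = \frac{5 + J}{9} = \frac{5}{9} + \frac{J}{9}$)
$v{\left(h,x \right)} = \frac{122}{9} + \frac{x}{9}$ ($v{\left(h,x \right)} = \left(\frac{5}{9} + \frac{x}{9}\right) - -13 = \left(\frac{5}{9} + \frac{x}{9}\right) + 13 = \frac{122}{9} + \frac{x}{9}$)
$I{\left(s \right)} = \frac{262 + s}{2 s}$
$F = \frac{1700842}{1317266309}$ ($F = \frac{-890611 + 884664}{-4605835 + \frac{262 + \left(\frac{122}{9} + \frac{1}{9} \cdot 21\right)}{2 \left(\frac{122}{9} + \frac{1}{9} \cdot 21\right)}} = - \frac{5947}{-4605835 + \frac{262 + \left(\frac{122}{9} + \frac{7}{3}\right)}{2 \left(\frac{122}{9} + \frac{7}{3}\right)}} = - \frac{5947}{-4605835 + \frac{262 + \frac{143}{9}}{2 \cdot \frac{143}{9}}} = - \frac{5947}{-4605835 + \frac{1}{2} \cdot \frac{9}{143} \cdot \frac{2501}{9}} = - \frac{5947}{-4605835 + \frac{2501}{286}} = - \frac{5947}{- \frac{1317266309}{286}} = \left(-5947\right) \left(- \frac{286}{1317266309}\right) = \frac{1700842}{1317266309} \approx 0.0012912$)
$- F = \left(-1\right) \frac{1700842}{1317266309} = - \frac{1700842}{1317266309}$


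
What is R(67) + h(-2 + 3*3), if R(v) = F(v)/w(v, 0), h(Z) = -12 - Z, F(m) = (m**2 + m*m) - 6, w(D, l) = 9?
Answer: 8801/9 ≈ 977.89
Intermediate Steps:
F(m) = -6 + 2*m**2 (F(m) = (m**2 + m**2) - 6 = 2*m**2 - 6 = -6 + 2*m**2)
R(v) = -2/3 + 2*v**2/9 (R(v) = (-6 + 2*v**2)/9 = (-6 + 2*v**2)*(1/9) = -2/3 + 2*v**2/9)
R(67) + h(-2 + 3*3) = (-2/3 + (2/9)*67**2) + (-12 - (-2 + 3*3)) = (-2/3 + (2/9)*4489) + (-12 - (-2 + 9)) = (-2/3 + 8978/9) + (-12 - 1*7) = 8972/9 + (-12 - 7) = 8972/9 - 19 = 8801/9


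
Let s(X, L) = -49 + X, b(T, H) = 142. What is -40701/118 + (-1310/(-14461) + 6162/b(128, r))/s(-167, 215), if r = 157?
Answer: -4515843864257/13084659864 ≈ -345.13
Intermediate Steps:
-40701/118 + (-1310/(-14461) + 6162/b(128, r))/s(-167, 215) = -40701/118 + (-1310/(-14461) + 6162/142)/(-49 - 167) = -40701*1/118 + (-1310*(-1/14461) + 6162*(1/142))/(-216) = -40701/118 + (1310/14461 + 3081/71)*(-1/216) = -40701/118 + (44647351/1026731)*(-1/216) = -40701/118 - 44647351/221773896 = -4515843864257/13084659864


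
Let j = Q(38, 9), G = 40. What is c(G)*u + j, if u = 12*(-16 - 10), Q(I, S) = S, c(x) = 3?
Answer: -927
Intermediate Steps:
u = -312 (u = 12*(-26) = -312)
j = 9
c(G)*u + j = 3*(-312) + 9 = -936 + 9 = -927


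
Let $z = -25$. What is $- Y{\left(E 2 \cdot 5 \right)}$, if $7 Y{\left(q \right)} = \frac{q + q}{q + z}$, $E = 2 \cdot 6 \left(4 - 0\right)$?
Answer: $- \frac{192}{637} \approx -0.30141$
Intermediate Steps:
$E = 48$ ($E = 12 \left(4 + 0\right) = 12 \cdot 4 = 48$)
$Y{\left(q \right)} = \frac{2 q}{7 \left(-25 + q\right)}$ ($Y{\left(q \right)} = \frac{\left(q + q\right) \frac{1}{q - 25}}{7} = \frac{2 q \frac{1}{-25 + q}}{7} = \frac{2 q}{7 \left(-25 + q\right)}$)
$- Y{\left(E 2 \cdot 5 \right)} = - \frac{2 \cdot 48 \cdot 2 \cdot 5}{7 \left(-25 + 48 \cdot 2 \cdot 5\right)} = - \frac{2 \cdot 96 \cdot 5}{7 \left(-25 + 96 \cdot 5\right)} = - \frac{2 \cdot 480}{7 \left(-25 + 480\right)} = - \frac{2 \cdot 480}{7 \cdot 455} = \left(-1\right) \frac{192}{637} = - \frac{192}{637}$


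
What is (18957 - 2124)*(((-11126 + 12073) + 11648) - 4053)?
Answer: 143787486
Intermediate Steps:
(18957 - 2124)*(((-11126 + 12073) + 11648) - 4053) = 16833*((947 + 11648) - 4053) = 16833*(12595 - 4053) = 16833*8542 = 143787486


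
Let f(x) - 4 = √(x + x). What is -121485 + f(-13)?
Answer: -121481 + I*√26 ≈ -1.2148e+5 + 5.099*I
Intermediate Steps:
f(x) = 4 + √2*√x (f(x) = 4 + √(x + x) = 4 + √(2*x) = 4 + √2*√x)
-121485 + f(-13) = -121485 + (4 + √2*√(-13)) = -121485 + (4 + √2*(I*√13)) = -121485 + (4 + I*√26) = -121481 + I*√26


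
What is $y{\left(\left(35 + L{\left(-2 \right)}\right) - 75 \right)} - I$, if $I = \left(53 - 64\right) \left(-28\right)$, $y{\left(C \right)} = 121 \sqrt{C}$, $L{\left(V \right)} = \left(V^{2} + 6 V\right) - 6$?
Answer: $-308 + 363 i \sqrt{6} \approx -308.0 + 889.17 i$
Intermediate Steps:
$L{\left(V \right)} = -6 + V^{2} + 6 V$
$I = 308$ ($I = \left(-11\right) \left(-28\right) = 308$)
$y{\left(\left(35 + L{\left(-2 \right)}\right) - 75 \right)} - I = 121 \sqrt{\left(35 + \left(-6 + \left(-2\right)^{2} + 6 \left(-2\right)\right)\right) - 75} - 308 = 121 \sqrt{\left(35 - 14\right) - 75} - 308 = 121 \sqrt{21 - 75} - 308 = 121 \sqrt{-54} - 308 = 121 \cdot 3 i \sqrt{6} - 308 = 363 i \sqrt{6} - 308 = -308 + 363 i \sqrt{6}$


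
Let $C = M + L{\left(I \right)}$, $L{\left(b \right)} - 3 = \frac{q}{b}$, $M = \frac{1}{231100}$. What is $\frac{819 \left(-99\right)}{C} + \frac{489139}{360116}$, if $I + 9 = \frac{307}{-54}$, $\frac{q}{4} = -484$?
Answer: $- \frac{5338909672414946873}{8898432542586788} \approx -599.98$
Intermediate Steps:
$q = -1936$ ($q = 4 \left(-484\right) = -1936$)
$I = - \frac{793}{54}$ ($I = -9 + \frac{307}{-54} = -9 + 307 \left(- \frac{1}{54}\right) = -9 - \frac{307}{54} = - \frac{793}{54} \approx -14.685$)
$M = \frac{1}{231100} \approx 4.3271 \cdot 10^{-6}$
$L{\left(b \right)} = 3 - \frac{1936}{b}$
$C = \frac{24709906093}{183262300}$ ($C = \frac{1}{231100} - \left(-3 + \frac{1936}{- \frac{793}{54}}\right) = \frac{1}{231100} + \left(3 - - \frac{104544}{793}\right) = \frac{1}{231100} + \left(3 + \frac{104544}{793}\right) = \frac{1}{231100} + \frac{106923}{793} = \frac{24709906093}{183262300} \approx 134.83$)
$\frac{819 \left(-99\right)}{C} + \frac{489139}{360116} = \frac{819 \left(-99\right)}{\frac{24709906093}{183262300}} + \frac{489139}{360116} = \left(-81081\right) \frac{183262300}{24709906093} + 489139 \cdot \frac{1}{360116} = - \frac{14859090546300}{24709906093} + \frac{489139}{360116} = - \frac{5338909672414946873}{8898432542586788}$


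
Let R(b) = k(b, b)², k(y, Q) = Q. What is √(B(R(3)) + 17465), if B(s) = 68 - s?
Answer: 2*√4381 ≈ 132.38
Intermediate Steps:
R(b) = b²
√(B(R(3)) + 17465) = √((68 - 1*3²) + 17465) = √((68 - 1*9) + 17465) = √((68 - 9) + 17465) = √(59 + 17465) = √17524 = 2*√4381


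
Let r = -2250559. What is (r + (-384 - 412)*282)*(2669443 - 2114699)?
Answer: -1373008597064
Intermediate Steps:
(r + (-384 - 412)*282)*(2669443 - 2114699) = (-2250559 + (-384 - 412)*282)*(2669443 - 2114699) = (-2250559 - 796*282)*554744 = (-2250559 - 224472)*554744 = -2475031*554744 = -1373008597064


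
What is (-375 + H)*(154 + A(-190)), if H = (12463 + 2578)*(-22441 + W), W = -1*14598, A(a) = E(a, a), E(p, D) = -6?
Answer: -82451388152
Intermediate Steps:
A(a) = -6
W = -14598
H = -557103599 (H = (12463 + 2578)*(-22441 - 14598) = 15041*(-37039) = -557103599)
(-375 + H)*(154 + A(-190)) = (-375 - 557103599)*(154 - 6) = -557103974*148 = -82451388152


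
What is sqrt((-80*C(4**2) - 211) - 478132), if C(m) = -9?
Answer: I*sqrt(477623) ≈ 691.1*I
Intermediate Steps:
sqrt((-80*C(4**2) - 211) - 478132) = sqrt((-80*(-9) - 211) - 478132) = sqrt((720 - 211) - 478132) = sqrt(509 - 478132) = sqrt(-477623) = I*sqrt(477623)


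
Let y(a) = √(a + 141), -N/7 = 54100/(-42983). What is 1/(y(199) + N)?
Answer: -813883105/24237466413 + 1847538289*√85/242374664130 ≈ 0.036698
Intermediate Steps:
N = 378700/42983 (N = -378700/(-42983) = -378700*(-1)/42983 = -7*(-54100/42983) = 378700/42983 ≈ 8.8105)
y(a) = √(141 + a)
1/(y(199) + N) = 1/(√(141 + 199) + 378700/42983) = 1/(√340 + 378700/42983) = 1/(2*√85 + 378700/42983) = 1/(378700/42983 + 2*√85)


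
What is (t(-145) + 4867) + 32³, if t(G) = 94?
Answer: 37729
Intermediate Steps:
(t(-145) + 4867) + 32³ = (94 + 4867) + 32³ = 4961 + 32768 = 37729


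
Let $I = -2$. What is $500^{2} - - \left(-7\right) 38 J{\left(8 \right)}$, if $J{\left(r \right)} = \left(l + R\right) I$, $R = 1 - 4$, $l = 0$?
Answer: $248404$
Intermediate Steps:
$R = -3$ ($R = 1 - 4 = -3$)
$J{\left(r \right)} = 6$ ($J{\left(r \right)} = \left(0 - 3\right) \left(-2\right) = \left(-3\right) \left(-2\right) = 6$)
$500^{2} - - \left(-7\right) 38 J{\left(8 \right)} = 500^{2} - - \left(-7\right) 38 \cdot 6 = 250000 - - \left(-266\right) 6 = 250000 - \left(-1\right) \left(-1596\right) = 250000 - 1596 = 248404$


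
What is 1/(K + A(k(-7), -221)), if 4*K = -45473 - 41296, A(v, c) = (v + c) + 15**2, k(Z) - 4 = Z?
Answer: -4/86765 ≈ -4.6102e-5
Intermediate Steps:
k(Z) = 4 + Z
A(v, c) = 225 + c + v (A(v, c) = (c + v) + 225 = 225 + c + v)
K = -86769/4 (K = (-45473 - 41296)/4 = (1/4)*(-86769) = -86769/4 ≈ -21692.)
1/(K + A(k(-7), -221)) = 1/(-86769/4 + (225 - 221 + (4 - 7))) = 1/(-86769/4 + (225 - 221 - 3)) = 1/(-86769/4 + 1) = 1/(-86765/4) = -4/86765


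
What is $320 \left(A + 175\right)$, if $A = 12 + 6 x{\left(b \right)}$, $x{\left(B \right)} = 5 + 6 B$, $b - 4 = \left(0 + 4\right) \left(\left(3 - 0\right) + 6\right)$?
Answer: $530240$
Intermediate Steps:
$b = 40$ ($b = 4 + \left(0 + 4\right) \left(\left(3 - 0\right) + 6\right) = 4 + 4 \left(\left(3 + 0\right) + 6\right) = 4 + 4 \left(3 + 6\right) = 4 + 4 \cdot 9 = 4 + 36 = 40$)
$A = 1482$ ($A = 12 + 6 \left(5 + 6 \cdot 40\right) = 12 + 6 \left(5 + 240\right) = 12 + 6 \cdot 245 = 12 + 1470 = 1482$)
$320 \left(A + 175\right) = 320 \left(1482 + 175\right) = 320 \cdot 1657 = 530240$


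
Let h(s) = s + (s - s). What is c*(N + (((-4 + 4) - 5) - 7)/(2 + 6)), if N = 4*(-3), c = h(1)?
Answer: -27/2 ≈ -13.500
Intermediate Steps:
h(s) = s (h(s) = s + 0 = s)
c = 1
N = -12
c*(N + (((-4 + 4) - 5) - 7)/(2 + 6)) = 1*(-12 + (((-4 + 4) - 5) - 7)/(2 + 6)) = 1*(-12 + ((0 - 5) - 7)/8) = 1*(-12 + (-5 - 7)*(⅛)) = 1*(-12 - 12*⅛) = 1*(-12 - 3/2) = 1*(-27/2) = -27/2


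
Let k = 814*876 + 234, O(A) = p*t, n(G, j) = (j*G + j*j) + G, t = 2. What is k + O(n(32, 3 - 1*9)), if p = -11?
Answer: 713276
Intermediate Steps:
n(G, j) = G + j² + G*j (n(G, j) = (G*j + j²) + G = (j² + G*j) + G = G + j² + G*j)
O(A) = -22 (O(A) = -11*2 = -22)
k = 713298 (k = 713064 + 234 = 713298)
k + O(n(32, 3 - 1*9)) = 713298 - 22 = 713276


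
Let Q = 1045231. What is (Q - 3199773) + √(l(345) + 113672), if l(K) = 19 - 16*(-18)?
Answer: -2154542 + √113979 ≈ -2.1542e+6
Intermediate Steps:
l(K) = 307 (l(K) = 19 + 288 = 307)
(Q - 3199773) + √(l(345) + 113672) = (1045231 - 3199773) + √(307 + 113672) = -2154542 + √113979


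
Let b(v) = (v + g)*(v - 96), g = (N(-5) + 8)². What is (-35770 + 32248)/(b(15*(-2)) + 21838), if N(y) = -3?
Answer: -1761/11234 ≈ -0.15676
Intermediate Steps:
g = 25 (g = (-3 + 8)² = 5² = 25)
b(v) = (-96 + v)*(25 + v) (b(v) = (v + 25)*(v - 96) = (25 + v)*(-96 + v) = (-96 + v)*(25 + v))
(-35770 + 32248)/(b(15*(-2)) + 21838) = (-35770 + 32248)/((-2400 + (15*(-2))² - 1065*(-2)) + 21838) = -3522/((-2400 + (-30)² - 71*(-30)) + 21838) = -3522/((-2400 + 900 + 2130) + 21838) = -3522/(630 + 21838) = -3522/22468 = -3522*1/22468 = -1761/11234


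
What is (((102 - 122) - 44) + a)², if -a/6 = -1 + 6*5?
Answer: 56644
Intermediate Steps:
a = -174 (a = -6*(-1 + 6*5) = -6*(-1 + 30) = -6*29 = -174)
(((102 - 122) - 44) + a)² = (((102 - 122) - 44) - 174)² = ((-20 - 44) - 174)² = (-64 - 174)² = (-238)² = 56644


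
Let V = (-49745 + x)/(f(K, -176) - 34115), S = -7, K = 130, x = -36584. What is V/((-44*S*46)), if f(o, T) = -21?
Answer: 86329/483638848 ≈ 0.00017850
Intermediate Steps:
V = 86329/34136 (V = (-49745 - 36584)/(-21 - 34115) = -86329/(-34136) = -86329*(-1/34136) = 86329/34136 ≈ 2.5290)
V/((-44*S*46)) = 86329/(34136*((-44*(-7)*46))) = 86329/(34136*((308*46))) = (86329/34136)/14168 = (86329/34136)*(1/14168) = 86329/483638848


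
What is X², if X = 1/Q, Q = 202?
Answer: 1/40804 ≈ 2.4507e-5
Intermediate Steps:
X = 1/202 ≈ 0.0049505
X² = (1/202)² = 1/40804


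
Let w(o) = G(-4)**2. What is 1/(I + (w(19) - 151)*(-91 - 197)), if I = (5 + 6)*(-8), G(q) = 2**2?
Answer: 1/38792 ≈ 2.5779e-5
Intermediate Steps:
G(q) = 4
w(o) = 16 (w(o) = 4**2 = 16)
I = -88 (I = 11*(-8) = -88)
1/(I + (w(19) - 151)*(-91 - 197)) = 1/(-88 + (16 - 151)*(-91 - 197)) = 1/(-88 - 135*(-288)) = 1/(-88 + 38880) = 1/38792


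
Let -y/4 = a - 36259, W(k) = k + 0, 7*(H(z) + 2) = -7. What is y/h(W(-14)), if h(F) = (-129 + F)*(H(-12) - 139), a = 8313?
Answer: 55892/10153 ≈ 5.5050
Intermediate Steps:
H(z) = -3 (H(z) = -2 + (⅐)*(-7) = -2 - 1 = -3)
W(k) = k
h(F) = 18318 - 142*F (h(F) = (-129 + F)*(-3 - 139) = (-129 + F)*(-142) = 18318 - 142*F)
y = 111784 (y = -4*(8313 - 36259) = -4*(-27946) = 111784)
y/h(W(-14)) = 111784/(18318 - 142*(-14)) = 111784/(18318 + 1988) = 111784/20306 = 111784*(1/20306) = 55892/10153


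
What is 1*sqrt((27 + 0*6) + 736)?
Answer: sqrt(763) ≈ 27.622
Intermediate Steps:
1*sqrt((27 + 0*6) + 736) = 1*sqrt((27 + 0) + 736) = 1*sqrt(27 + 736) = 1*sqrt(763) = sqrt(763)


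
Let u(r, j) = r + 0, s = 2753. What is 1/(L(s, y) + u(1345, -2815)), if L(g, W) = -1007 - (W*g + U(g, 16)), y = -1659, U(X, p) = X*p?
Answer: 1/4523517 ≈ 2.2107e-7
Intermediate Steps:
u(r, j) = r
L(g, W) = -1007 - 16*g - W*g (L(g, W) = -1007 - (W*g + g*16) = -1007 - (W*g + 16*g) = -1007 - (16*g + W*g) = -1007 + (-16*g - W*g) = -1007 - 16*g - W*g)
1/(L(s, y) + u(1345, -2815)) = 1/((-1007 - 16*2753 - 1*(-1659)*2753) + 1345) = 1/((-1007 - 44048 + 4567227) + 1345) = 1/(4522172 + 1345) = 1/4523517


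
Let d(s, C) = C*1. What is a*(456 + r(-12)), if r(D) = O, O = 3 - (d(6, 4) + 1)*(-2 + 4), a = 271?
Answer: 121679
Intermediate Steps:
d(s, C) = C
O = -7 (O = 3 - (4 + 1)*(-2 + 4) = 3 - 5*2 = 3 - 1*10 = 3 - 10 = -7)
r(D) = -7
a*(456 + r(-12)) = 271*(456 - 7) = 271*449 = 121679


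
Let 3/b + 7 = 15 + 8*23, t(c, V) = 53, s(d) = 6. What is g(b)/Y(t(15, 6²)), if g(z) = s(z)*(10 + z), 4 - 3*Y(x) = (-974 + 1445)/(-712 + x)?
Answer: 3801771/99424 ≈ 38.238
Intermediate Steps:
Y(x) = 4/3 - 157/(-712 + x) (Y(x) = 4/3 - (-974 + 1445)/(3*(-712 + x)) = 4/3 - 157/(-712 + x))
b = 1/64 (b = 3/(-7 + (15 + 8*23)) = 3/(-7 + (15 + 184)) = 3/(-7 + 199) = 3/192 = 3*(1/192) = 1/64 ≈ 0.015625)
g(z) = 60 + 6*z (g(z) = 6*(10 + z) = 60 + 6*z)
g(b)/Y(t(15, 6²)) = (60 + 6*(1/64))/(((-3319 + 4*53)/(3*(-712 + 53)))) = (60 + 3/32)/(((⅓)*(-3319 + 212)/(-659))) = 1923/(32*(((⅓)*(-1/659)*(-3107)))) = 1923/(32*(3107/1977)) = (1923/32)*(1977/3107) = 3801771/99424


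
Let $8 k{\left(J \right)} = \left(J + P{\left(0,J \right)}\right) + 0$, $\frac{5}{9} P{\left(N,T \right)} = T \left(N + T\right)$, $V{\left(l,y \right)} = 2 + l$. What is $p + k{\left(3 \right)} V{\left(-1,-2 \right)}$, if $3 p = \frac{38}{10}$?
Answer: $\frac{11}{3} \approx 3.6667$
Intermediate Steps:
$p = \frac{19}{15}$ ($p = \frac{38 \cdot \frac{1}{10}}{3} = \frac{1}{3} \cdot \frac{19}{5} = \frac{19}{15} \approx 1.2667$)
$P{\left(N,T \right)} = \frac{9 T \left(N + T\right)}{5}$
$k{\left(J \right)} = \frac{J}{8} + \frac{9 J^{2}}{40}$ ($k{\left(J \right)} = \frac{\left(J + \frac{9 J \left(0 + J\right)}{5}\right) + 0}{8} = \frac{\left(J + \frac{9 J J}{5}\right) + 0}{8} = \frac{\left(J + \frac{9 J^{2}}{5}\right) + 0}{8} = \frac{J + \frac{9 J^{2}}{5}}{8} = \frac{J}{8} + \frac{9 J^{2}}{40}$)
$p + k{\left(3 \right)} V{\left(-1,-2 \right)} = \frac{19}{15} + \frac{1}{40} \cdot 3 \left(5 + 9 \cdot 3\right) \left(2 - 1\right) = \frac{19}{15} + \frac{1}{40} \cdot 3 \left(5 + 27\right) 1 = \frac{19}{15} + \frac{1}{40} \cdot 3 \cdot 32 \cdot 1 = \frac{19}{15} + \frac{12}{5} \cdot 1 = \frac{19}{15} + \frac{12}{5} = \frac{11}{3}$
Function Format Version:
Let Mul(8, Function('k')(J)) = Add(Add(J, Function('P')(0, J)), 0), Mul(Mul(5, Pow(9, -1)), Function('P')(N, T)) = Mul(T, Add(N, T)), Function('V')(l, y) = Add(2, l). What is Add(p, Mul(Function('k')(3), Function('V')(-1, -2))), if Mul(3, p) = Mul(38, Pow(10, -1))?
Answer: Rational(11, 3) ≈ 3.6667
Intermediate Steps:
p = Rational(19, 15) (p = Mul(Rational(1, 3), Mul(38, Pow(10, -1))) = Mul(Rational(1, 3), Mul(38, Rational(1, 10))) = Mul(Rational(1, 3), Rational(19, 5)) = Rational(19, 15) ≈ 1.2667)
Function('P')(N, T) = Mul(Rational(9, 5), T, Add(N, T)) (Function('P')(N, T) = Mul(Rational(9, 5), Mul(T, Add(N, T))) = Mul(Rational(9, 5), T, Add(N, T)))
Function('k')(J) = Add(Mul(Rational(1, 8), J), Mul(Rational(9, 40), Pow(J, 2))) (Function('k')(J) = Mul(Rational(1, 8), Add(Add(J, Mul(Rational(9, 5), J, Add(0, J))), 0)) = Mul(Rational(1, 8), Add(Add(J, Mul(Rational(9, 5), J, J)), 0)) = Mul(Rational(1, 8), Add(Add(J, Mul(Rational(9, 5), Pow(J, 2))), 0)) = Mul(Rational(1, 8), Add(J, Mul(Rational(9, 5), Pow(J, 2)))) = Add(Mul(Rational(1, 8), J), Mul(Rational(9, 40), Pow(J, 2))))
Add(p, Mul(Function('k')(3), Function('V')(-1, -2))) = Add(Rational(19, 15), Mul(Mul(Rational(1, 40), 3, Add(5, Mul(9, 3))), Add(2, -1))) = Add(Rational(19, 15), Mul(Mul(Rational(1, 40), 3, Add(5, 27)), 1)) = Add(Rational(19, 15), Mul(Mul(Rational(1, 40), 3, 32), 1)) = Add(Rational(19, 15), Mul(Rational(12, 5), 1)) = Add(Rational(19, 15), Rational(12, 5)) = Rational(11, 3)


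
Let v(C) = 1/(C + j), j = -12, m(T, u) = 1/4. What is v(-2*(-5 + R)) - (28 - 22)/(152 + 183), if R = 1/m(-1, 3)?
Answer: -79/670 ≈ -0.11791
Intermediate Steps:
m(T, u) = ¼
R = 4 (R = 1/(¼) = 4)
v(C) = 1/(-12 + C) (v(C) = 1/(C - 12) = 1/(-12 + C))
v(-2*(-5 + R)) - (28 - 22)/(152 + 183) = 1/(-12 - 2*(-5 + 4)) - (28 - 22)/(152 + 183) = 1/(-12 - 2*(-1)) - 6/335 = 1/(-12 + 2) - 6/335 = 1/(-10) - 1*6/335 = -⅒ - 6/335 = -79/670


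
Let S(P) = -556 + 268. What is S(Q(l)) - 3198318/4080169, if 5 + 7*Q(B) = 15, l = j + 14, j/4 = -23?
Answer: -1178286990/4080169 ≈ -288.78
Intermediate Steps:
j = -92 (j = 4*(-23) = -92)
l = -78 (l = -92 + 14 = -78)
Q(B) = 10/7 (Q(B) = -5/7 + (⅐)*15 = -5/7 + 15/7 = 10/7)
S(P) = -288
S(Q(l)) - 3198318/4080169 = -288 - 3198318/4080169 = -1178286990/4080169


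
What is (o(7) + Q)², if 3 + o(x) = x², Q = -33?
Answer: 169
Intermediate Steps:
o(x) = -3 + x²
(o(7) + Q)² = ((-3 + 7²) - 33)² = ((-3 + 49) - 33)² = (46 - 33)² = 13² = 169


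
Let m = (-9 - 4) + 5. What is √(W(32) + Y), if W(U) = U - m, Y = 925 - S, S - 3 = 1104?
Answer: I*√142 ≈ 11.916*I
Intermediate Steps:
S = 1107 (S = 3 + 1104 = 1107)
Y = -182 (Y = 925 - 1*1107 = 925 - 1107 = -182)
m = -8 (m = -13 + 5 = -8)
W(U) = 8 + U (W(U) = U - 1*(-8) = U + 8 = 8 + U)
√(W(32) + Y) = √((8 + 32) - 182) = √(40 - 182) = √(-142) = I*√142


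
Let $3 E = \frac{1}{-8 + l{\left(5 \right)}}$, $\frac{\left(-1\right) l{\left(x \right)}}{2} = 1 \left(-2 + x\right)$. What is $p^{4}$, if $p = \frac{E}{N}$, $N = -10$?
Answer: $\frac{1}{31116960000} \approx 3.2137 \cdot 10^{-11}$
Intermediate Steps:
$l{\left(x \right)} = 4 - 2 x$ ($l{\left(x \right)} = - 2 \cdot 1 \left(-2 + x\right) = - 2 \left(-2 + x\right) = 4 - 2 x$)
$E = - \frac{1}{42}$ ($E = \frac{1}{3 \left(-8 + \left(4 - 10\right)\right)} = \frac{1}{3 \left(-8 - 6\right)} = \frac{1}{3 \left(-14\right)} = \frac{1}{3} \left(- \frac{1}{14}\right) = - \frac{1}{42} \approx -0.02381$)
$p = \frac{1}{420}$ ($p = - \frac{1}{42 \left(-10\right)} = \left(- \frac{1}{42}\right) \left(- \frac{1}{10}\right) = \frac{1}{420} \approx 0.002381$)
$p^{4} = \left(\frac{1}{420}\right)^{4} = \frac{1}{31116960000}$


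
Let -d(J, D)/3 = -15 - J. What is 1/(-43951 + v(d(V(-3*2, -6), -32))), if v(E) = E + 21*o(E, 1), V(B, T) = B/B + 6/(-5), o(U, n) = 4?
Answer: -5/219113 ≈ -2.2819e-5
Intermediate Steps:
V(B, T) = -1/5 (V(B, T) = 1 + 6*(-1/5) = 1 - 6/5 = -1/5)
d(J, D) = 45 + 3*J (d(J, D) = -3*(-15 - J) = 45 + 3*J)
v(E) = 84 + E (v(E) = E + 21*4 = E + 84 = 84 + E)
1/(-43951 + v(d(V(-3*2, -6), -32))) = 1/(-43951 + (84 + (45 + 3*(-1/5)))) = 1/(-43951 + (84 + (45 - 3/5))) = 1/(-43951 + (84 + 222/5)) = 1/(-43951 + 642/5) = 1/(-219113/5) = -5/219113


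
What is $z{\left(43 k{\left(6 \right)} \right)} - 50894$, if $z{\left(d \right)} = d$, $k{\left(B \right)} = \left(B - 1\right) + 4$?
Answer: $-50507$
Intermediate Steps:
$k{\left(B \right)} = 3 + B$ ($k{\left(B \right)} = \left(-1 + B\right) + 4 = 3 + B$)
$z{\left(43 k{\left(6 \right)} \right)} - 50894 = 43 \left(3 + 6\right) - 50894 = 43 \cdot 9 - 50894 = 387 - 50894 = -50507$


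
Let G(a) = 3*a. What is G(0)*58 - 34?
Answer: -34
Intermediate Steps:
G(0)*58 - 34 = (3*0)*58 - 34 = 0*58 - 34 = 0 - 34 = -34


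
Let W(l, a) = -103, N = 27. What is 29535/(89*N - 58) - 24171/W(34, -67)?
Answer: 11944620/48307 ≈ 247.26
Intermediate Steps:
29535/(89*N - 58) - 24171/W(34, -67) = 29535/(89*27 - 58) - 24171/(-103) = 29535/(2403 - 58) - 24171*(-1/103) = 29535/2345 + 24171/103 = 29535*(1/2345) + 24171/103 = 5907/469 + 24171/103 = 11944620/48307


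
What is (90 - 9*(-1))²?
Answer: 9801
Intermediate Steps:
(90 - 9*(-1))² = (90 + 9)² = 99² = 9801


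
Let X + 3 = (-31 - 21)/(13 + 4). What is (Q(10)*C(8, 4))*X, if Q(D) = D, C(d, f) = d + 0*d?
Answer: -8240/17 ≈ -484.71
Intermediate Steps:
C(d, f) = d (C(d, f) = d + 0 = d)
X = -103/17 (X = -3 + (-31 - 21)/(13 + 4) = -3 - 52/17 = -103/17 ≈ -6.0588)
(Q(10)*C(8, 4))*X = (10*8)*(-103/17) = 80*(-103/17) = -8240/17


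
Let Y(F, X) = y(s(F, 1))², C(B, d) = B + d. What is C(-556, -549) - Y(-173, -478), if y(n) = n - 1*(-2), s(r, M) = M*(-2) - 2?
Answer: -1109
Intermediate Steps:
s(r, M) = -2 - 2*M (s(r, M) = -2*M - 2 = -2 - 2*M)
y(n) = 2 + n (y(n) = n + 2 = 2 + n)
Y(F, X) = 4 (Y(F, X) = (2 + (-2 - 2*1))² = (2 + (-2 - 2))² = (2 - 4)² = (-2)² = 4)
C(-556, -549) - Y(-173, -478) = (-556 - 549) - 1*4 = -1105 - 4 = -1109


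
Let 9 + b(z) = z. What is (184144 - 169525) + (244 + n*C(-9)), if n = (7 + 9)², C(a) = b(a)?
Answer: 10255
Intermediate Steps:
b(z) = -9 + z
C(a) = -9 + a
n = 256 (n = 16² = 256)
(184144 - 169525) + (244 + n*C(-9)) = (184144 - 169525) + (244 + 256*(-9 - 9)) = 14619 + (244 + 256*(-18)) = 14619 + (244 - 4608) = 14619 - 4364 = 10255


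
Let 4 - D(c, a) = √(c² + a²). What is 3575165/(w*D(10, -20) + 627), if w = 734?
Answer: -1158028445/23334821 - 2385610100*√5/23334821 ≈ -278.23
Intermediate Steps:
D(c, a) = 4 - √(a² + c²) (D(c, a) = 4 - √(c² + a²) = 4 - √(a² + c²))
3575165/(w*D(10, -20) + 627) = 3575165/(734*(4 - √((-20)² + 10²)) + 627) = 3575165/(734*(4 - √(400 + 100)) + 627) = 3575165/(734*(4 - √500) + 627) = 3575165/(734*(4 - 10*√5) + 627) = 3575165/((2936 - 7340*√5) + 627) = 3575165/(3563 - 7340*√5)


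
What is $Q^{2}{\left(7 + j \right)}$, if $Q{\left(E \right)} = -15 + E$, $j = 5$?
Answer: $9$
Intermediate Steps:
$Q^{2}{\left(7 + j \right)} = \left(-15 + \left(7 + 5\right)\right)^{2} = \left(-15 + 12\right)^{2} = \left(-3\right)^{2} = 9$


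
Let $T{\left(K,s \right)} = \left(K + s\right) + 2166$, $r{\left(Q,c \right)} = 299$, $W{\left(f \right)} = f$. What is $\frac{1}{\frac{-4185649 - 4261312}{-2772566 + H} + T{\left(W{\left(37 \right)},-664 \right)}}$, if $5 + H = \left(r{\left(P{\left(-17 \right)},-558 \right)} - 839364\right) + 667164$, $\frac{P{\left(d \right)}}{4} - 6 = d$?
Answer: $\frac{2944472}{4539989369} \approx 0.00064856$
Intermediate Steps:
$P{\left(d \right)} = 24 + 4 d$
$H = -171906$ ($H = -5 + \left(\left(299 - 839364\right) + 667164\right) = -5 + \left(-839065 + 667164\right) = -5 - 171901 = -171906$)
$T{\left(K,s \right)} = 2166 + K + s$
$\frac{1}{\frac{-4185649 - 4261312}{-2772566 + H} + T{\left(W{\left(37 \right)},-664 \right)}} = \frac{1}{\frac{-4185649 - 4261312}{-2772566 - 171906} + \left(2166 + 37 - 664\right)} = \frac{1}{- \frac{8446961}{-2944472} + 1539} = \frac{1}{\left(-8446961\right) \left(- \frac{1}{2944472}\right) + 1539} = \frac{1}{\frac{8446961}{2944472} + 1539} = \frac{1}{\frac{4539989369}{2944472}} = \frac{2944472}{4539989369}$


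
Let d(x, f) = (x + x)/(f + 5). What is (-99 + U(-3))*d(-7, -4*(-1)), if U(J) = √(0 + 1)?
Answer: 1372/9 ≈ 152.44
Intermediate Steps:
U(J) = 1 (U(J) = √1 = 1)
d(x, f) = 2*x/(5 + f) (d(x, f) = (2*x)/(5 + f) = 2*x/(5 + f))
(-99 + U(-3))*d(-7, -4*(-1)) = (-99 + 1)*(2*(-7)/(5 - 4*(-1))) = -196*(-7)/(5 + 4) = -196*(-7)/9 = -98*(-14/9) = 1372/9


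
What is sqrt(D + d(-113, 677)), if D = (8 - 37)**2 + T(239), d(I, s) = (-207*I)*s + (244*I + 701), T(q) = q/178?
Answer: 3*sqrt(55657094290)/178 ≈ 3976.1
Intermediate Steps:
T(q) = q/178 (T(q) = q*(1/178) = q/178)
d(I, s) = 701 + 244*I - 207*I*s (d(I, s) = -207*I*s + (701 + 244*I) = 701 + 244*I - 207*I*s)
D = 149937/178 (D = (8 - 37)**2 + (1/178)*239 = (-29)**2 + 239/178 = 841 + 239/178 = 149937/178 ≈ 842.34)
sqrt(D + d(-113, 677)) = sqrt(149937/178 + (701 + 244*(-113) - 207*(-113)*677)) = sqrt(149937/178 + (701 - 27572 + 15835707)) = sqrt(149937/178 + 15808836) = sqrt(2814122745/178) = 3*sqrt(55657094290)/178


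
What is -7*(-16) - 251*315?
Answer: -78953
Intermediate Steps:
-7*(-16) - 251*315 = 112 - 79065 = -78953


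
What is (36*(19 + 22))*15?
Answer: 22140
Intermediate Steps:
(36*(19 + 22))*15 = (36*41)*15 = 1476*15 = 22140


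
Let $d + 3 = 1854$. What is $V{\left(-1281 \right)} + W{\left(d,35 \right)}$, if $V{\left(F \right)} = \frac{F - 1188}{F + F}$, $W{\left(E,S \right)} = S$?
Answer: $\frac{30713}{854} \approx 35.964$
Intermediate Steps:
$d = 1851$ ($d = -3 + 1854 = 1851$)
$V{\left(F \right)} = \frac{-1188 + F}{2 F}$
$V{\left(-1281 \right)} + W{\left(d,35 \right)} = \frac{-1188 - 1281}{2 \left(-1281\right)} + 35 = \frac{1}{2} \left(- \frac{1}{1281}\right) \left(-2469\right) + 35 = \frac{823}{854} + 35 = \frac{30713}{854}$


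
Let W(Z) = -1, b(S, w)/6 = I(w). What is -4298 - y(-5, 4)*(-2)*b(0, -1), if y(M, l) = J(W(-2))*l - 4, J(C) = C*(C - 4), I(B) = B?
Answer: -4490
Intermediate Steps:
b(S, w) = 6*w
J(C) = C*(-4 + C)
y(M, l) = -4 + 5*l (y(M, l) = (-(-4 - 1))*l - 4 = (-1*(-5))*l - 4 = 5*l - 4 = -4 + 5*l)
-4298 - y(-5, 4)*(-2)*b(0, -1) = -4298 - (-4 + 5*4)*(-2)*6*(-1) = -4298 - (-4 + 20)*(-2)*(-6) = -4298 - 16*(-2)*(-6) = -4298 - (-32)*(-6) = -4298 - 1*192 = -4298 - 192 = -4490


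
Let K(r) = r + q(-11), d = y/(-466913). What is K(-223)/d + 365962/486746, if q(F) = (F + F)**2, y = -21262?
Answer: 29662369122311/5174596726 ≈ 5732.3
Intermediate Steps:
q(F) = 4*F**2 (q(F) = (2*F)**2 = 4*F**2)
d = 21262/466913 (d = -21262/(-466913) = -21262*(-1/466913) = 21262/466913 ≈ 0.045537)
K(r) = 484 + r (K(r) = r + 4*(-11)**2 = r + 4*121 = r + 484 = 484 + r)
K(-223)/d + 365962/486746 = (484 - 223)/(21262/466913) + 365962/486746 = 261*(466913/21262) + 365962*(1/486746) = 121864293/21262 + 182981/243373 = 29662369122311/5174596726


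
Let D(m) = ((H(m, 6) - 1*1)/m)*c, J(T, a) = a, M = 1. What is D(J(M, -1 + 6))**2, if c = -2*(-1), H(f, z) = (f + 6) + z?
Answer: 1024/25 ≈ 40.960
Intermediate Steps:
H(f, z) = 6 + f + z (H(f, z) = (6 + f) + z = 6 + f + z)
c = 2
D(m) = 2*(11 + m)/m (D(m) = (((6 + m + 6) - 1*1)/m)*2 = (((12 + m) - 1)/m)*2 = ((11 + m)/m)*2 = 2*(11 + m)/m)
D(J(M, -1 + 6))**2 = (2 + 22/(-1 + 6))**2 = (2 + 22/5)**2 = (32/5)**2 = 1024/25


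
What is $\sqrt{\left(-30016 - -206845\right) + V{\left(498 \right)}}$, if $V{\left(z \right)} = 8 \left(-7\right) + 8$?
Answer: $11 \sqrt{1461} \approx 420.45$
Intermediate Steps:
$V{\left(z \right)} = -48$ ($V{\left(z \right)} = -56 + 8 = -48$)
$\sqrt{\left(-30016 - -206845\right) + V{\left(498 \right)}} = \sqrt{\left(-30016 - -206845\right) - 48} = \sqrt{\left(-30016 + 206845\right) - 48} = \sqrt{176829 - 48} = \sqrt{176781} = 11 \sqrt{1461}$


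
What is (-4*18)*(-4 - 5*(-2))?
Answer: -432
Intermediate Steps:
(-4*18)*(-4 - 5*(-2)) = -72*(-4 + 10) = -72*6 = -432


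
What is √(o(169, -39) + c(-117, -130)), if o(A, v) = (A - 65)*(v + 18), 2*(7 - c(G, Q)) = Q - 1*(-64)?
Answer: 4*I*√134 ≈ 46.303*I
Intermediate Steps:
c(G, Q) = -25 - Q/2 (c(G, Q) = 7 - (Q - 1*(-64))/2 = 7 - (Q + 64)/2 = 7 - (64 + Q)/2 = 7 + (-32 - Q/2) = -25 - Q/2)
o(A, v) = (-65 + A)*(18 + v)
√(o(169, -39) + c(-117, -130)) = √((-1170 - 65*(-39) + 18*169 + 169*(-39)) + (-25 - ½*(-130))) = √((-1170 + 2535 + 3042 - 6591) + (-25 + 65)) = √(-2184 + 40) = √(-2144) = 4*I*√134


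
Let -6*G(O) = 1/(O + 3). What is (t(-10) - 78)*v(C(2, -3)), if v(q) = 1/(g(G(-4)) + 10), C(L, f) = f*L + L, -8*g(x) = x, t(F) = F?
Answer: -4224/479 ≈ -8.8184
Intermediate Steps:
G(O) = -1/(6*(3 + O)) (G(O) = -1/(6*(O + 3)) = -1/(6*(3 + O)))
g(x) = -x/8
C(L, f) = L + L*f (C(L, f) = L*f + L = L + L*f)
v(q) = 48/479 (v(q) = 1/(-(-1)/(8*(18 + 6*(-4))) + 10) = 1/(-(-1)/(8*(18 - 24)) + 10) = 1/(-(-1)/(8*(-6)) + 10) = 1/(-(-1)*(-1)/(8*6) + 10) = 1/(-1/8*1/6 + 10) = 1/(-1/48 + 10) = 1/(479/48) = 48/479)
(t(-10) - 78)*v(C(2, -3)) = (-10 - 78)*(48/479) = -88*48/479 = -4224/479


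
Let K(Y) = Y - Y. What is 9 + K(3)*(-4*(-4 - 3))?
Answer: 9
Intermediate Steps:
K(Y) = 0
9 + K(3)*(-4*(-4 - 3)) = 9 + 0*(-4*(-4 - 3)) = 9 + 0*(-4*(-7)) = 9 + 0*28 = 9 + 0 = 9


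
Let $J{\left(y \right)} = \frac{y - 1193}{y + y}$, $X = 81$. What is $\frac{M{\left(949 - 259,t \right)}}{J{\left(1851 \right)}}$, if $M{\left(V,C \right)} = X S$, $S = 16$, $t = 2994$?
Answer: $\frac{2398896}{329} \approx 7291.5$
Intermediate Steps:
$J{\left(y \right)} = \frac{-1193 + y}{2 y}$
$M{\left(V,C \right)} = 1296$ ($M{\left(V,C \right)} = 81 \cdot 16 = 1296$)
$\frac{M{\left(949 - 259,t \right)}}{J{\left(1851 \right)}} = \frac{1296}{\frac{1}{2} \cdot \frac{1}{1851} \left(-1193 + 1851\right)} = \frac{1296}{\frac{1}{2} \cdot \frac{1}{1851} \cdot 658} = \frac{1296}{\frac{329}{1851}} = 1296 \cdot \frac{1851}{329} = \frac{2398896}{329}$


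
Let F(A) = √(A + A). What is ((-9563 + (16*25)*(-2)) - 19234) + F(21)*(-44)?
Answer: -29597 - 44*√42 ≈ -29882.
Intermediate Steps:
F(A) = √2*√A (F(A) = √(2*A) = √2*√A)
((-9563 + (16*25)*(-2)) - 19234) + F(21)*(-44) = ((-9563 + (16*25)*(-2)) - 19234) + (√2*√21)*(-44) = ((-9563 + 400*(-2)) - 19234) + √42*(-44) = ((-9563 - 800) - 19234) - 44*√42 = (-10363 - 19234) - 44*√42 = -29597 - 44*√42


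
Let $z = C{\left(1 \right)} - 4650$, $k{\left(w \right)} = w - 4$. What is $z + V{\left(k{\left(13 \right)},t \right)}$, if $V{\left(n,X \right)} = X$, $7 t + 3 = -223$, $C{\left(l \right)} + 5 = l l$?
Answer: $- \frac{32804}{7} \approx -4686.3$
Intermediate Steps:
$k{\left(w \right)} = -4 + w$
$C{\left(l \right)} = -5 + l^{2}$ ($C{\left(l \right)} = -5 + l l = -5 + l^{2}$)
$t = - \frac{226}{7}$ ($t = - \frac{3}{7} + \frac{1}{7} \left(-223\right) = - \frac{3}{7} - \frac{223}{7} = - \frac{226}{7} \approx -32.286$)
$z = -4654$ ($z = \left(-5 + 1^{2}\right) - 4650 = \left(-5 + 1\right) - 4650 = -4 - 4650 = -4654$)
$z + V{\left(k{\left(13 \right)},t \right)} = -4654 - \frac{226}{7} = - \frac{32804}{7}$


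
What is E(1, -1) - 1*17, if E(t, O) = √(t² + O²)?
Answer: -17 + √2 ≈ -15.586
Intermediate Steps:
E(t, O) = √(O² + t²)
E(1, -1) - 1*17 = √((-1)² + 1²) - 1*17 = √(1 + 1) - 17 = √2 - 17 = -17 + √2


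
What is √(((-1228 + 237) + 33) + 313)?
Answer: I*√645 ≈ 25.397*I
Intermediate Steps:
√(((-1228 + 237) + 33) + 313) = √((-991 + 33) + 313) = √(-958 + 313) = √(-645) = I*√645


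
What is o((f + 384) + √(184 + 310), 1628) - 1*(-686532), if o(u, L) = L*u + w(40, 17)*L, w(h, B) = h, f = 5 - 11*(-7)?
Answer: 1510300 + 1628*√494 ≈ 1.5465e+6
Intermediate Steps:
f = 82 (f = 5 + 77 = 82)
o(u, L) = 40*L + L*u (o(u, L) = L*u + 40*L = 40*L + L*u)
o((f + 384) + √(184 + 310), 1628) - 1*(-686532) = 1628*(40 + ((82 + 384) + √(184 + 310))) - 1*(-686532) = 1628*(40 + (466 + √494)) + 686532 = 1628*(506 + √494) + 686532 = (823768 + 1628*√494) + 686532 = 1510300 + 1628*√494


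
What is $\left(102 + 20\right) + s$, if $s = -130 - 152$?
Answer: $-160$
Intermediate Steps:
$s = -282$
$\left(102 + 20\right) + s = \left(102 + 20\right) - 282 = 122 - 282 = -160$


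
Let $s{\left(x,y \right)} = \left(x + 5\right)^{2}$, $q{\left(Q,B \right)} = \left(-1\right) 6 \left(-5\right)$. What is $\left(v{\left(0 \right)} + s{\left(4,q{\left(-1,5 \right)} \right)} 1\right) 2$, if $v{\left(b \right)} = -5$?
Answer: $152$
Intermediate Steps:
$q{\left(Q,B \right)} = 30$ ($q{\left(Q,B \right)} = \left(-6\right) \left(-5\right) = 30$)
$s{\left(x,y \right)} = \left(5 + x\right)^{2}$
$\left(v{\left(0 \right)} + s{\left(4,q{\left(-1,5 \right)} \right)} 1\right) 2 = \left(-5 + \left(5 + 4\right)^{2} \cdot 1\right) 2 = \left(-5 + 9^{2} \cdot 1\right) 2 = \left(-5 + 81 \cdot 1\right) 2 = \left(-5 + 81\right) 2 = 76 \cdot 2 = 152$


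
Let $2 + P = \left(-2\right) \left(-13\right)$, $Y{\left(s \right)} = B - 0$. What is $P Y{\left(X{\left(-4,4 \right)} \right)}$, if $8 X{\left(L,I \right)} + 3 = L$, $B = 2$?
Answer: $48$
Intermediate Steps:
$X{\left(L,I \right)} = - \frac{3}{8} + \frac{L}{8}$
$Y{\left(s \right)} = 2$ ($Y{\left(s \right)} = 2 - 0 = 2 + 0 = 2$)
$P = 24$ ($P = -2 - -26 = -2 + 26 = 24$)
$P Y{\left(X{\left(-4,4 \right)} \right)} = 24 \cdot 2 = 48$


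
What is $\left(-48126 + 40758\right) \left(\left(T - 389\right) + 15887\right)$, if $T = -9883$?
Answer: $-41371320$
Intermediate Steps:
$\left(-48126 + 40758\right) \left(\left(T - 389\right) + 15887\right) = \left(-48126 + 40758\right) \left(\left(-9883 - 389\right) + 15887\right) = - 7368 \left(-10272 + 15887\right) = \left(-7368\right) 5615 = -41371320$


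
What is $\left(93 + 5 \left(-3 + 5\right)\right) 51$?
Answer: $5253$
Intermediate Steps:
$\left(93 + 5 \left(-3 + 5\right)\right) 51 = \left(93 + 5 \cdot 2\right) 51 = \left(93 + 10\right) 51 = 103 \cdot 51 = 5253$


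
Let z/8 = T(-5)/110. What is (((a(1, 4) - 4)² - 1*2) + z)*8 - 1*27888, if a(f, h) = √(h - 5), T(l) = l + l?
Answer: -305688/11 - 64*I ≈ -27790.0 - 64.0*I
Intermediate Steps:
T(l) = 2*l
a(f, h) = √(-5 + h)
z = -8/11 (z = 8*((2*(-5))/110) = 8*(-10*1/110) = 8*(-1/11) = -8/11 ≈ -0.72727)
(((a(1, 4) - 4)² - 1*2) + z)*8 - 1*27888 = (((√(-5 + 4) - 4)² - 1*2) - 8/11)*8 - 1*27888 = (((√(-1) - 4)² - 2) - 8/11)*8 - 27888 = (((I - 4)² - 2) - 8/11)*8 - 27888 = (((-4 + I)² - 2) - 8/11)*8 - 27888 = ((-2 + (-4 + I)²) - 8/11)*8 - 27888 = (-30/11 + (-4 + I)²)*8 - 27888 = (-240/11 + 8*(-4 + I)²) - 27888 = -307008/11 + 8*(-4 + I)²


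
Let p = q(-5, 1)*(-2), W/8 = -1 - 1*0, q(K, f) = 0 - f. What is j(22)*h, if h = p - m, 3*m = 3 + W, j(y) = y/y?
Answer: 11/3 ≈ 3.6667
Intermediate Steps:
q(K, f) = -f
j(y) = 1
W = -8 (W = 8*(-1 - 1*0) = 8*(-1 + 0) = 8*(-1) = -8)
p = 2 (p = -1*1*(-2) = -1*(-2) = 2)
m = -5/3 (m = (3 - 8)/3 = (1/3)*(-5) = -5/3 ≈ -1.6667)
h = 11/3 (h = 2 - 1*(-5/3) = 2 + 5/3 = 11/3 ≈ 3.6667)
j(22)*h = 1*(11/3) = 11/3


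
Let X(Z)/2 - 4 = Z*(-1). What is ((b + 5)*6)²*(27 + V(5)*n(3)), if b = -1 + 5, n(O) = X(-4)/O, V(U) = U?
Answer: 156492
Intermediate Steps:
X(Z) = 8 - 2*Z (X(Z) = 8 + 2*(Z*(-1)) = 8 + 2*(-Z) = 8 - 2*Z)
n(O) = 16/O (n(O) = (8 - 2*(-4))/O = (8 + 8)/O = 16/O)
b = 4
((b + 5)*6)²*(27 + V(5)*n(3)) = ((4 + 5)*6)²*(27 + 5*(16/3)) = (9*6)²*(27 + 5*(16*(⅓))) = 54²*(27 + 5*(16/3)) = 2916*(27 + 80/3) = 2916*(161/3) = 156492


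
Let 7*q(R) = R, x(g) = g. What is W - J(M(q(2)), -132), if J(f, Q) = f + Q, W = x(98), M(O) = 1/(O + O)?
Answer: 913/4 ≈ 228.25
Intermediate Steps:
q(R) = R/7
M(O) = 1/(2*O)
W = 98
J(f, Q) = Q + f
W - J(M(q(2)), -132) = 98 - (-132 + 1/(2*(((⅐)*2)))) = 98 - (-132 + 1/(2*(2/7))) = 98 - (-132 + (½)*(7/2)) = 98 - (-132 + 7/4) = 98 - 1*(-521/4) = 98 + 521/4 = 913/4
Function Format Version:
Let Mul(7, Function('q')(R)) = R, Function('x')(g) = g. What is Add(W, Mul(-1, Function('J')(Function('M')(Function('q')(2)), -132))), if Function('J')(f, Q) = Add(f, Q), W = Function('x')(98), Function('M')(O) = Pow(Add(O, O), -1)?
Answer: Rational(913, 4) ≈ 228.25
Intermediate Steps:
Function('q')(R) = Mul(Rational(1, 7), R)
Function('M')(O) = Mul(Rational(1, 2), Pow(O, -1)) (Function('M')(O) = Pow(Mul(2, O), -1) = Mul(Rational(1, 2), Pow(O, -1)))
W = 98
Function('J')(f, Q) = Add(Q, f)
Add(W, Mul(-1, Function('J')(Function('M')(Function('q')(2)), -132))) = Add(98, Mul(-1, Add(-132, Mul(Rational(1, 2), Pow(Mul(Rational(1, 7), 2), -1))))) = Add(98, Mul(-1, Add(-132, Mul(Rational(1, 2), Pow(Rational(2, 7), -1))))) = Add(98, Mul(-1, Add(-132, Mul(Rational(1, 2), Rational(7, 2))))) = Add(98, Mul(-1, Add(-132, Rational(7, 4)))) = Add(98, Mul(-1, Rational(-521, 4))) = Add(98, Rational(521, 4)) = Rational(913, 4)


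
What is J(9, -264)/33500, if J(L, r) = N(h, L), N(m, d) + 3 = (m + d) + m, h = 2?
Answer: 1/3350 ≈ 0.00029851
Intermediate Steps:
N(m, d) = -3 + d + 2*m (N(m, d) = -3 + ((m + d) + m) = -3 + ((d + m) + m) = -3 + (d + 2*m) = -3 + d + 2*m)
J(L, r) = 1 + L (J(L, r) = -3 + L + 2*2 = -3 + L + 4 = 1 + L)
J(9, -264)/33500 = (1 + 9)/33500 = 10*(1/33500) = 1/3350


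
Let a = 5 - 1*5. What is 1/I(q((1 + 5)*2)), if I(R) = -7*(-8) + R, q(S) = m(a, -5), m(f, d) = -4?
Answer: 1/52 ≈ 0.019231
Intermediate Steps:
a = 0 (a = 5 - 5 = 0)
q(S) = -4
I(R) = 56 + R
1/I(q((1 + 5)*2)) = 1/(56 - 4) = 1/52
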